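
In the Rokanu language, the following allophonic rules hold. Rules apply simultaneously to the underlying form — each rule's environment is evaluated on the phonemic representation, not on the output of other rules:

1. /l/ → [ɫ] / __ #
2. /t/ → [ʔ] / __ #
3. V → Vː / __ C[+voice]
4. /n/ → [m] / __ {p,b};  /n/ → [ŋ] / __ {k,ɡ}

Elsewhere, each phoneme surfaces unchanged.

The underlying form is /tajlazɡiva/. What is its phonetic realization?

[taːjlaːzɡiːva]

/t/ (word-initial) fails the environment for rule 2, so it stays [t].
Rule 3 applies to /a/ (between /t/ and /j/: before a voiced consonant) → [aː].
/l/ (between /j/ and /a/) is in the target of rule 1 but the environment (word-finally) is not met → [l].
/a/ (between /l/ and /z/): before a voiced consonant, so rule 3 applies → [aː].
/i/ meets the environment for rule 3 (before a voiced consonant) → [iː].
/a/ (word-final) fails the environment for rule 3, so it stays [a].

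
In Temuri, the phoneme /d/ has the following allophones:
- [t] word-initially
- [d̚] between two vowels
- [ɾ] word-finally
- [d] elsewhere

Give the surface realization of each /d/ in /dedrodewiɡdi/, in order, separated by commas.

[t], [d], [d̚], [d]

Occurrence 1 (position 1): word-initially → [t].
Occurrence 2 (position 3): no conditioning environment matches → elsewhere allophone [d].
Occurrence 3 (position 6): between two vowels → [d̚].
Occurrence 4 (position 11): no conditioning environment matches → elsewhere allophone [d].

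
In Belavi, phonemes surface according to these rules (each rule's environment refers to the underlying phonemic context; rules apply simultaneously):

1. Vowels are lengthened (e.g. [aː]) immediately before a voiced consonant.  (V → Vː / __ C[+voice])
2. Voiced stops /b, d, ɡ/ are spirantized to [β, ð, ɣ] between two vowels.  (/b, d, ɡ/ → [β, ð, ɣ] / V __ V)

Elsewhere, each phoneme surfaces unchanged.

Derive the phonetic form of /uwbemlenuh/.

/u/ — word-initial, before a voiced consonant — surfaces as [uː] (rule 1).
/w/ stays [w].
/b/ (between /w/ and /e/) is in the target of rule 2 but the environment (between two vowels) is not met → [b].
/e/ — between /b/ and /m/, before a voiced consonant — surfaces as [eː] (rule 1).
/m/ stays [m].
/l/ stays [l].
/e/ meets the environment for rule 1 (before a voiced consonant) → [eː].
/n/ (between /e/ and /u/): no rule targets it → [n].
/u/ — between /n/ and /h/; rule 1 does not apply here → [u].
/h/ stays [h].

[uːwbeːmleːnuh]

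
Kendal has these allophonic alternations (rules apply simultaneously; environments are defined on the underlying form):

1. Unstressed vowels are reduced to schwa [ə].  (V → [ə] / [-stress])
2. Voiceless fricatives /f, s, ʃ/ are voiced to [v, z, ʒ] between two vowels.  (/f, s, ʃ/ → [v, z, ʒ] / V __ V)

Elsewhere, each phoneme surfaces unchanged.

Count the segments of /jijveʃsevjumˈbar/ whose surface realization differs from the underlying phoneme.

4

Segments that undergo a rule: /i/ → [ə] (rule 1); /e/ → [ə] (rule 1); /e/ → [ə] (rule 1); /u/ → [ə] (rule 1).
All other segments surface unchanged.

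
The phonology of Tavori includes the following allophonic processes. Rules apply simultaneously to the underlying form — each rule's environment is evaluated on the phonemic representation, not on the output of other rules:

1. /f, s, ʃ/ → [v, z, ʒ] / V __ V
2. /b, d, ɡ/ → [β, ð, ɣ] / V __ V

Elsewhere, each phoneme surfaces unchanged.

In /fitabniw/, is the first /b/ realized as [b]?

Yes

/b/ — between /a/ and /n/; rule 2 does not apply here → [b].
The actual realization is [b], which matches [b].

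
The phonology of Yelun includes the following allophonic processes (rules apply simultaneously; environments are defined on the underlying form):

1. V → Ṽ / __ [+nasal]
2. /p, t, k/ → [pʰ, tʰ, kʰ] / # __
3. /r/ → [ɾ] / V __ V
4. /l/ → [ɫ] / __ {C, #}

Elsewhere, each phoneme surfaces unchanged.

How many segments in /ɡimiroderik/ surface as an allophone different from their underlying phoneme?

3

Segments that undergo a rule: /i/ → [ĩ] (rule 1); /r/ → [ɾ] (rule 3); /r/ → [ɾ] (rule 3).
All other segments surface unchanged.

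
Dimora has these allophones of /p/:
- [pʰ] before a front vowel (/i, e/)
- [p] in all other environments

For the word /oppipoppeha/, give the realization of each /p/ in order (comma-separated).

Occurrence 1 (position 2): no conditioning environment matches → elsewhere allophone [p].
Occurrence 2 (position 3): before a front vowel (/i, e/) → [pʰ].
Occurrence 3 (position 5): no conditioning environment matches → elsewhere allophone [p].
Occurrence 4 (position 7): no conditioning environment matches → elsewhere allophone [p].
Occurrence 5 (position 8): before a front vowel (/i, e/) → [pʰ].

[p], [pʰ], [p], [p], [pʰ]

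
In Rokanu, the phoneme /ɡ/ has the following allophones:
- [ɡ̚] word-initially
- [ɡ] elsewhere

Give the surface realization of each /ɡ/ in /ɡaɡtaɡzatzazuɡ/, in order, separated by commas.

Occurrence 1 (position 1): word-initially → [ɡ̚].
Occurrence 2 (position 3): no conditioning environment matches → elsewhere allophone [ɡ].
Occurrence 3 (position 6): no conditioning environment matches → elsewhere allophone [ɡ].
Occurrence 4 (position 14): no conditioning environment matches → elsewhere allophone [ɡ].

[ɡ̚], [ɡ], [ɡ], [ɡ]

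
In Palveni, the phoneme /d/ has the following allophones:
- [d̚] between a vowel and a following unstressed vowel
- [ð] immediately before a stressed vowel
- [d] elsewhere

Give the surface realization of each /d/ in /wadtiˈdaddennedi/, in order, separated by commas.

Occurrence 1 (position 3): no conditioning environment matches → elsewhere allophone [d].
Occurrence 2 (position 6): immediately before a stressed vowel → [ð].
Occurrence 3 (position 8): no conditioning environment matches → elsewhere allophone [d].
Occurrence 4 (position 9): no conditioning environment matches → elsewhere allophone [d].
Occurrence 5 (position 14): between a vowel and a following unstressed vowel → [d̚].

[d], [ð], [d], [d], [d̚]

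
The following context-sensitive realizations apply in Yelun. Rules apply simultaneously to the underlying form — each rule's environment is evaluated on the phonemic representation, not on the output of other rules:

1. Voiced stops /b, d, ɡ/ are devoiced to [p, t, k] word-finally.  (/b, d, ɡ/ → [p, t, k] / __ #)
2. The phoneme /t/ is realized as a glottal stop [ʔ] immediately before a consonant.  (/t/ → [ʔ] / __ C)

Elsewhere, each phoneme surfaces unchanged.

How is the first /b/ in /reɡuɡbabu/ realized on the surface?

/b/ (between /ɡ/ and /a/) fails the environment for rule 1, so it stays [b].

[b]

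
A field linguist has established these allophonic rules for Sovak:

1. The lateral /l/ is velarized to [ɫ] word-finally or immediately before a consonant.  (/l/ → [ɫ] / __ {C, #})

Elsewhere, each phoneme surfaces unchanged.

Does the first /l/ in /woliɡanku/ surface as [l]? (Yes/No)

Yes

/l/ — between /o/ and /i/; rule 1 does not apply here → [l].
The actual realization is [l], which matches [l].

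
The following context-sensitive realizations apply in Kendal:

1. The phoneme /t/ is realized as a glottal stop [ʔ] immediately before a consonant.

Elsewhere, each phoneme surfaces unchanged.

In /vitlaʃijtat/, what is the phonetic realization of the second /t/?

/t/ — between /j/ and /a/; rule 1 does not apply here → [t].

[t]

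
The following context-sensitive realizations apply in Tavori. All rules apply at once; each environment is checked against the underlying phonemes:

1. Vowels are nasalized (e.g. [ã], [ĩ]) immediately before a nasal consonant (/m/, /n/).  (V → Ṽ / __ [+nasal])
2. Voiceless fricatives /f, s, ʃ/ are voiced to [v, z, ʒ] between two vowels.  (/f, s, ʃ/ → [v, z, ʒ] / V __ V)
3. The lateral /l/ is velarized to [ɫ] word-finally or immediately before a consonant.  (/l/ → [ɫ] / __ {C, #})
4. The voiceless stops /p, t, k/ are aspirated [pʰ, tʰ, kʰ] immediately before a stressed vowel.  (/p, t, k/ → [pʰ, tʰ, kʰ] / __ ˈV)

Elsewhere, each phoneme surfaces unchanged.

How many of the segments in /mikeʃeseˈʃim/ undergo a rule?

Segments that undergo a rule: /ʃ/ → [ʒ] (rule 2); /s/ → [z] (rule 2); /ʃ/ → [ʒ] (rule 2); /i/ → [ĩ] (rule 1).
All other segments surface unchanged.

4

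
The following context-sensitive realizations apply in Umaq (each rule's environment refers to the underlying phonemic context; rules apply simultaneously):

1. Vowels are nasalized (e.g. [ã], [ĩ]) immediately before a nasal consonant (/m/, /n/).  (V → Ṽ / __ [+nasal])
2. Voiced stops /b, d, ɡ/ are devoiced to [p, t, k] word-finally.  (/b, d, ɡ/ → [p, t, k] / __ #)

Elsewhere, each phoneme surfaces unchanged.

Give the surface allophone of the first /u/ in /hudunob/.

/u/ (between /h/ and /d/): rule 1 targets it, but not before a nasal consonant → unchanged [u].

[u]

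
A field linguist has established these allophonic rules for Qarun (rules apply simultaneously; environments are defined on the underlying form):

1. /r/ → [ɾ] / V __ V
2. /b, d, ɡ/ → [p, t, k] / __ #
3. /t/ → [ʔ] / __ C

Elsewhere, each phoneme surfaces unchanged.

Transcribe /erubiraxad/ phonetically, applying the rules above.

[eɾubiɾaxat]

/e/ stays [e].
/r/ (between /e/ and /u/): between two vowels, so rule 1 applies → [ɾ].
/u/ (between /r/ and /b/): no rule targets it → [u].
/b/ (between /u/ and /i/) is in the target of rule 2 but the environment (word-finally) is not met → [b].
/i/ — not in any rule's target class → [i].
/r/ (between /i/ and /a/) occurs between two vowels → [ɾ] by rule 1.
/a/ (between /r/ and /x/) is unaffected → [a].
/x/ — not in any rule's target class → [x].
/a/ — not in any rule's target class → [a].
/d/ (word-final): word-finally, so rule 2 applies → [t].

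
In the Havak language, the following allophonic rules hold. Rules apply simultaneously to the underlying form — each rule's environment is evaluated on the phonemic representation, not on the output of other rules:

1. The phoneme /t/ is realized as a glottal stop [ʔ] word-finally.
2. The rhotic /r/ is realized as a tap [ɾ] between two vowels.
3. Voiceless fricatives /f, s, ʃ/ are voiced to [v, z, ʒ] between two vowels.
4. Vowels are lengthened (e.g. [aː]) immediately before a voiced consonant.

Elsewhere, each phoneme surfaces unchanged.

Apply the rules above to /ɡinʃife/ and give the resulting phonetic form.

/ɡ/ (word-initial): no rule targets it → [ɡ].
/i/ (between /ɡ/ and /n/) occurs before a voiced consonant → [iː] by rule 4.
/n/ (between /i/ and /ʃ/) is unaffected → [n].
/ʃ/ (between /n/ and /i/) fails the environment for rule 3, so it stays [ʃ].
/i/ — between /ʃ/ and /f/; rule 4 does not apply here → [i].
Rule 3 applies to /f/ (between /i/ and /e/: between two vowels) → [v].
/e/ (word-final): rule 4 targets it, but not before a voiced consonant → unchanged [e].

[ɡiːnʃive]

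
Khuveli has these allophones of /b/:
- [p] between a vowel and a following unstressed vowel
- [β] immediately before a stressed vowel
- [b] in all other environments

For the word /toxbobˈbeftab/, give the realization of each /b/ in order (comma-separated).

[b], [b], [β], [b]

Occurrence 1 (position 4): no conditioning environment matches → elsewhere allophone [b].
Occurrence 2 (position 6): no conditioning environment matches → elsewhere allophone [b].
Occurrence 3 (position 7): immediately before a stressed vowel → [β].
Occurrence 4 (position 12): no conditioning environment matches → elsewhere allophone [b].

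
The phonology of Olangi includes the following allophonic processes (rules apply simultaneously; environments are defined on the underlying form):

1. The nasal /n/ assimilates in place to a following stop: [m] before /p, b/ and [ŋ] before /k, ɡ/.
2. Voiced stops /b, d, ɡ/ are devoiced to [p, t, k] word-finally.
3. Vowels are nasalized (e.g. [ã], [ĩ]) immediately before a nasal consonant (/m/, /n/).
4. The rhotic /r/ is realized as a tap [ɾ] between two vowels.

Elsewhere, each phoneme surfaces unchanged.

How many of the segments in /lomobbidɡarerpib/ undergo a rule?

Segments that undergo a rule: /o/ → [õ] (rule 3); /r/ → [ɾ] (rule 4); /b/ → [p] (rule 2).
All other segments surface unchanged.

3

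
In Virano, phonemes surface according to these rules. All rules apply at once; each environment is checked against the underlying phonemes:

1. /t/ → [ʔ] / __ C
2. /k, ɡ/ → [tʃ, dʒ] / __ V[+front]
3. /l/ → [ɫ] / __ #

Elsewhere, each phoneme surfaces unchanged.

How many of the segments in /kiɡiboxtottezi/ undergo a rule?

Segments that undergo a rule: /k/ → [tʃ] (rule 2); /ɡ/ → [dʒ] (rule 2); /t/ → [ʔ] (rule 1).
All other segments surface unchanged.

3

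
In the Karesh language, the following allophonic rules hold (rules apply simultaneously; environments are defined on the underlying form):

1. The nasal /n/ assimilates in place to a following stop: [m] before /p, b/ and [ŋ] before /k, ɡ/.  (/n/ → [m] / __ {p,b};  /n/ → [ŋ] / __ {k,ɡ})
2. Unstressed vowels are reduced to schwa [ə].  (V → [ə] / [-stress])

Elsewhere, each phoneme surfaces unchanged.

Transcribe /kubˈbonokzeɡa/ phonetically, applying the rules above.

/u/ (between /k/ and /b/) occurs in an unstressed syllable → [ə] by rule 2.
/o/ (between /b/ and /n/) fails the environment for rule 2, so it stays [o].
/n/ (between /o/ and /o/) is in the target of rule 1 but the environment (before a labial or velar stop) is not met → [n].
Rule 2 applies to /o/ (between /n/ and /k/: in an unstressed syllable) → [ə].
Rule 2 applies to /e/ (between /z/ and /ɡ/: in an unstressed syllable) → [ə].
/a/ (word-final): in an unstressed syllable, so rule 2 applies → [ə].

[kəbˈbonəkzəɡə]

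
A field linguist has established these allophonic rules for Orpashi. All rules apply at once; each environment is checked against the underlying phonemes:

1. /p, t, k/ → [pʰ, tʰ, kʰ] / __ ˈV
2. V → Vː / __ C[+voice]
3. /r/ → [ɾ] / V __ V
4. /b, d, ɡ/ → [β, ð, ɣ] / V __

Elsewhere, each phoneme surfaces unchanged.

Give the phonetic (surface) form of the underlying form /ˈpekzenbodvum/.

[ˈpʰekzeːnboːðvuːm]

/p/ — word-initial, immediately before a stressed vowel — surfaces as [pʰ] (rule 1).
/e/ (between /p/ and /k/) is in the target of rule 2 but the environment (before a voiced consonant) is not met → [e].
/k/ (between /e/ and /z/) is in the target of rule 1 but the environment (immediately before a stressed vowel) is not met → [k].
/z/ stays [z].
Rule 2 applies to /e/ (between /z/ and /n/: before a voiced consonant) → [eː].
/n/ stays [n].
/b/ — between /n/ and /o/; rule 4 does not apply here → [b].
/o/ (between /b/ and /d/) occurs before a voiced consonant → [oː] by rule 2.
/d/ (between /o/ and /v/): immediately after a vowel, so rule 4 applies → [ð].
/v/ (between /d/ and /u/) is unaffected → [v].
/u/ — between /v/ and /m/, before a voiced consonant — surfaces as [uː] (rule 2).
/m/ — not in any rule's target class → [m].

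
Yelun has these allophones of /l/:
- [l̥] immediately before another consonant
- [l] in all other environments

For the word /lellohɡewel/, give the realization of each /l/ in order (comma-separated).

Occurrence 1 (position 1): no conditioning environment matches → elsewhere allophone [l].
Occurrence 2 (position 3): immediately before another consonant → [l̥].
Occurrence 3 (position 4): no conditioning environment matches → elsewhere allophone [l].
Occurrence 4 (position 11): no conditioning environment matches → elsewhere allophone [l].

[l], [l̥], [l], [l]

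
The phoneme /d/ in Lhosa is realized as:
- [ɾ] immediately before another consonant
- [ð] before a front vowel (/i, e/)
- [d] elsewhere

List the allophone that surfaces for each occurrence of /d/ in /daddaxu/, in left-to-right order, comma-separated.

Occurrence 1 (position 1): no conditioning environment matches → elsewhere allophone [d].
Occurrence 2 (position 3): immediately before another consonant → [ɾ].
Occurrence 3 (position 4): no conditioning environment matches → elsewhere allophone [d].

[d], [ɾ], [d]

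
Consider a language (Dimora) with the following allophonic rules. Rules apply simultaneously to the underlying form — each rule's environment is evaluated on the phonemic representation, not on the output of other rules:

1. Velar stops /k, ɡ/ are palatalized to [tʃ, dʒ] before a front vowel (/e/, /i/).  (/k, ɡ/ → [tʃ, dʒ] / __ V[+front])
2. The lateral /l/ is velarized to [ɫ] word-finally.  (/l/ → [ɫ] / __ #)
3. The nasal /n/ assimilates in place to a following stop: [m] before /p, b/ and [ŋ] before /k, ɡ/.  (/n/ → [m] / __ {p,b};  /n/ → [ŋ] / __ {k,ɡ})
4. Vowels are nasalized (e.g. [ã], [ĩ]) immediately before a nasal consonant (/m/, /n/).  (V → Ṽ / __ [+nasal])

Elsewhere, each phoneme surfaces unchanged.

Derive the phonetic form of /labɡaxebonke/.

[labɡaxebõŋtʃe]

/l/ (word-initial) is in the target of rule 2 but the environment (word-finally) is not met → [l].
/a/ (between /l/ and /b/) fails the environment for rule 4, so it stays [a].
/b/ (between /a/ and /ɡ/) is unaffected → [b].
/ɡ/ (between /b/ and /a/) fails the environment for rule 1, so it stays [ɡ].
/a/ — between /ɡ/ and /x/; rule 4 does not apply here → [a].
/x/ (between /a/ and /e/) is unaffected → [x].
/e/ (between /x/ and /b/) fails the environment for rule 4, so it stays [e].
/b/ (between /e/ and /o/): no rule targets it → [b].
/o/ meets the environment for rule 4 (before a nasal consonant) → [õ].
Rule 3 applies to /n/ (between /o/ and /k/: before a labial or velar stop) → [ŋ].
Rule 1 applies to /k/ (between /n/ and /e/: before a front vowel) → [tʃ].
/e/ (word-final) is in the target of rule 4 but the environment (before a nasal consonant) is not met → [e].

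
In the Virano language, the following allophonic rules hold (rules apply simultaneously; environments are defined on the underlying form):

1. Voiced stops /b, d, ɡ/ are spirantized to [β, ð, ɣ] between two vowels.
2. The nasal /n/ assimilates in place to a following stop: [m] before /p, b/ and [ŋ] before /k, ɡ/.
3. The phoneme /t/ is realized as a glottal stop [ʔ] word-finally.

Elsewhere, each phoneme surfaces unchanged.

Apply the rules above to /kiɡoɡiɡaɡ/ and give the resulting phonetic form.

/ɡ/ (between /i/ and /o/) occurs between two vowels → [ɣ] by rule 1.
Rule 1 applies to /ɡ/ (between /o/ and /i/: between two vowels) → [ɣ].
/ɡ/ meets the environment for rule 1 (between two vowels) → [ɣ].
/ɡ/ (word-final): rule 1 targets it, but not between two vowels → unchanged [ɡ].

[kiɣoɣiɣaɡ]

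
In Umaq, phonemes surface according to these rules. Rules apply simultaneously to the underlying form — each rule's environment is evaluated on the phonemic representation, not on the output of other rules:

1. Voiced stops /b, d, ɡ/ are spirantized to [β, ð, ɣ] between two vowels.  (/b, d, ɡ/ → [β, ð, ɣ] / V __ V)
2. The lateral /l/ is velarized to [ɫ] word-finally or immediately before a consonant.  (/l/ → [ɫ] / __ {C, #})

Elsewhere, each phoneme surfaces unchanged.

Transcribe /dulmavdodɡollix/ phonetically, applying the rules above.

/d/ (word-initial) is in the target of rule 1 but the environment (between two vowels) is not met → [d].
/l/ meets the environment for rule 2 (word-finally or immediately before a consonant) → [ɫ].
/d/ (between /v/ and /o/) fails the environment for rule 1, so it stays [d].
/d/ (between /o/ and /ɡ/) is in the target of rule 1 but the environment (between two vowels) is not met → [d].
/ɡ/ (between /d/ and /o/) is in the target of rule 1 but the environment (between two vowels) is not met → [ɡ].
/l/ — between /o/ and /l/, word-finally or immediately before a consonant — surfaces as [ɫ] (rule 2).
/l/ (between /l/ and /i/): rule 2 targets it, but not word-finally or immediately before a consonant → unchanged [l].

[duɫmavdodɡoɫlix]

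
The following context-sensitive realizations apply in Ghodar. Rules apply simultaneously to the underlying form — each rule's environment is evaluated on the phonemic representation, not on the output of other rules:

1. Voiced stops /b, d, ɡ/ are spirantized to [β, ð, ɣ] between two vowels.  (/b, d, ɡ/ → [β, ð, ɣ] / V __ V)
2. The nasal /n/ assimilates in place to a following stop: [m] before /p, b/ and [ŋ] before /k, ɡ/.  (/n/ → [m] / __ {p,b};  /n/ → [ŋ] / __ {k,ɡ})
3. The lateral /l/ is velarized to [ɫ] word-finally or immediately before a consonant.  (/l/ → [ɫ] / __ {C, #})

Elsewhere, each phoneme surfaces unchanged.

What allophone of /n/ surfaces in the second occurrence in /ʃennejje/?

[n]

/n/ (between /n/ and /e/) fails the environment for rule 2, so it stays [n].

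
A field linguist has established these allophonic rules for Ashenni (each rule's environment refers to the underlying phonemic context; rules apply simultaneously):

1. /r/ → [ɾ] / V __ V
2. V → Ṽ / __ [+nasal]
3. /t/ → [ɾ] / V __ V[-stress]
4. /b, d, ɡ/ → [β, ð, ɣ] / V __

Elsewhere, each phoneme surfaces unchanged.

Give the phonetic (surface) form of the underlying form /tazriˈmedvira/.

/t/ (word-initial) is in the target of rule 3 but the environment (between a vowel and a following unstressed vowel) is not met → [t].
/a/ (between /t/ and /z/) fails the environment for rule 2, so it stays [a].
/z/ (between /a/ and /r/) is unaffected → [z].
/r/ — between /z/ and /i/; rule 1 does not apply here → [r].
Rule 2 applies to /i/ (between /r/ and /m/: before a nasal consonant) → [ĩ].
/m/ (between /i/ and /e/) is unaffected → [m].
/e/ (between /m/ and /d/) is in the target of rule 2 but the environment (before a nasal consonant) is not met → [e].
/d/ meets the environment for rule 4 (immediately after a vowel) → [ð].
/v/ stays [v].
/i/ (between /v/ and /r/): rule 2 targets it, but not before a nasal consonant → unchanged [i].
Rule 1 applies to /r/ (between /i/ and /a/: between two vowels) → [ɾ].
/a/ (word-final) is in the target of rule 2 but the environment (before a nasal consonant) is not met → [a].

[tazrĩˈmeðviɾa]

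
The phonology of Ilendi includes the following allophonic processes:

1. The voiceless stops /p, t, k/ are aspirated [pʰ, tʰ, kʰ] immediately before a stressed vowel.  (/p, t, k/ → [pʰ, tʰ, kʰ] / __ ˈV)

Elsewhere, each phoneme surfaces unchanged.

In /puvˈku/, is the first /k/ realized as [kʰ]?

Yes

/k/ — between /v/ and /u/, immediately before a stressed vowel — surfaces as [kʰ] (rule 1).
The actual realization is [kʰ], which matches [kʰ].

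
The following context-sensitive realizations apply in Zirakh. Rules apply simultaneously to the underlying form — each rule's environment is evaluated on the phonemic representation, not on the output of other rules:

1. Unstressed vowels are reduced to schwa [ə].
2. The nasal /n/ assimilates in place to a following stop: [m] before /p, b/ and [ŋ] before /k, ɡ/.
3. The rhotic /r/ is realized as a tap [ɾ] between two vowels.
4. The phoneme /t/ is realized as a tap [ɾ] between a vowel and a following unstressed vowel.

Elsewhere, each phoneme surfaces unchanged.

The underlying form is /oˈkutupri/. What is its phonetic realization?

[əˈkuɾəprə]

Rule 1 applies to /o/ (word-initial: in an unstressed syllable) → [ə].
/k/ (between /o/ and /u/): no rule targets it → [k].
/u/ (between /k/ and /t/): rule 1 targets it, but not in an unstressed syllable → unchanged [u].
Rule 4 applies to /t/ (between /u/ and /u/: between a vowel and a following unstressed vowel) → [ɾ].
/u/ (between /t/ and /p/) occurs in an unstressed syllable → [ə] by rule 1.
/p/ stays [p].
/r/ (between /p/ and /i/): rule 3 targets it, but not between two vowels → unchanged [r].
/i/ (word-final) occurs in an unstressed syllable → [ə] by rule 1.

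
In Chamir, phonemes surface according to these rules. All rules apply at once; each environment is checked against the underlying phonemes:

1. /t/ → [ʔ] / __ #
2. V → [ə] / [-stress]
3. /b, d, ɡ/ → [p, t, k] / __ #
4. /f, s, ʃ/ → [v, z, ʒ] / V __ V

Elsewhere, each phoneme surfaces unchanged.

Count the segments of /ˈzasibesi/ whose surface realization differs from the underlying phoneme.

Segments that undergo a rule: /s/ → [z] (rule 4); /i/ → [ə] (rule 2); /e/ → [ə] (rule 2); /s/ → [z] (rule 4); /i/ → [ə] (rule 2).
All other segments surface unchanged.

5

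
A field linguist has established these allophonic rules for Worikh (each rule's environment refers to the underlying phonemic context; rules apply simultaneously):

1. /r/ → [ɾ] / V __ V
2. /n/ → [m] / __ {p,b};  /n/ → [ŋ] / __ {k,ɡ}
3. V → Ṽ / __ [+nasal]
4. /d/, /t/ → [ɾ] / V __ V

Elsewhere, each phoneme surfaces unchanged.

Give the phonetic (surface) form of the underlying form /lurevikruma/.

/u/ (between /l/ and /r/) is in the target of rule 3 but the environment (before a nasal consonant) is not met → [u].
/r/ (between /u/ and /e/): between two vowels, so rule 1 applies → [ɾ].
/e/ (between /r/ and /v/): rule 3 targets it, but not before a nasal consonant → unchanged [e].
/i/ (between /v/ and /k/) is in the target of rule 3 but the environment (before a nasal consonant) is not met → [i].
/r/ (between /k/ and /u/): rule 1 targets it, but not between two vowels → unchanged [r].
/u/ meets the environment for rule 3 (before a nasal consonant) → [ũ].
/a/ — word-final; rule 3 does not apply here → [a].

[luɾevikrũma]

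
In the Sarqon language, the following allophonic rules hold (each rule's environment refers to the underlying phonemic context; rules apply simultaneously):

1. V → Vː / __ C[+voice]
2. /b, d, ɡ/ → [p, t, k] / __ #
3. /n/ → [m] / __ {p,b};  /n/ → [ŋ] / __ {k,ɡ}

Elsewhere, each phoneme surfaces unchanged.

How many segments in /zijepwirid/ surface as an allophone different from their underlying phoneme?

Segments that undergo a rule: /i/ → [iː] (rule 1); /i/ → [iː] (rule 1); /i/ → [iː] (rule 1); /d/ → [t] (rule 2).
All other segments surface unchanged.

4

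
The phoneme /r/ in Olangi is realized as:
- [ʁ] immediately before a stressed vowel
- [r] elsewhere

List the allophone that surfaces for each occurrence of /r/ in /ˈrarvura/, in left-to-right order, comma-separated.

[ʁ], [r], [r]

Occurrence 1 (position 1): immediately before a stressed vowel → [ʁ].
Occurrence 2 (position 3): no conditioning environment matches → elsewhere allophone [r].
Occurrence 3 (position 6): no conditioning environment matches → elsewhere allophone [r].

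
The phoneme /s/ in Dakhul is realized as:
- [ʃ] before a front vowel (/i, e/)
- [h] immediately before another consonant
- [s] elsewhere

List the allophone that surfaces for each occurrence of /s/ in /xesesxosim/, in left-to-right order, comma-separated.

Occurrence 1 (position 3): before a front vowel (/i, e/) → [ʃ].
Occurrence 2 (position 5): immediately before another consonant → [h].
Occurrence 3 (position 8): before a front vowel (/i, e/) → [ʃ].

[ʃ], [h], [ʃ]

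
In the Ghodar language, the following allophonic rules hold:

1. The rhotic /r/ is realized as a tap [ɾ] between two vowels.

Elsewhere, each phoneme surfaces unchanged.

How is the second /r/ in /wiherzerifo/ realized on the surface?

[ɾ]

/r/ meets the environment for rule 1 (between two vowels) → [ɾ].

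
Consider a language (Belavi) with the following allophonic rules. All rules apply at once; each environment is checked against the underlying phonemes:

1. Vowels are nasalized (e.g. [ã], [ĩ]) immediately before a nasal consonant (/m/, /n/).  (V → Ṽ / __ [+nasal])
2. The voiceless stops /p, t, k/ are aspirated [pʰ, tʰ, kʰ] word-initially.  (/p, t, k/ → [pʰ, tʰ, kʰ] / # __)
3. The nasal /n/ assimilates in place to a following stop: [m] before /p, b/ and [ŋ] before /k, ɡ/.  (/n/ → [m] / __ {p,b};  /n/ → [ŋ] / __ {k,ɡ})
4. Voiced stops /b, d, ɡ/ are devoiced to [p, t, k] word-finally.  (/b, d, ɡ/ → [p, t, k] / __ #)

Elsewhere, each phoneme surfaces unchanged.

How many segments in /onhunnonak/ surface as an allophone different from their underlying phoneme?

3

Segments that undergo a rule: /o/ → [õ] (rule 1); /u/ → [ũ] (rule 1); /o/ → [õ] (rule 1).
All other segments surface unchanged.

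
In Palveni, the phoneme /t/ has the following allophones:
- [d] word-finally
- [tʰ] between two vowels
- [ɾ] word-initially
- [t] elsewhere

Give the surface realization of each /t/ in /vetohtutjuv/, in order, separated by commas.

Occurrence 1 (position 3): between two vowels → [tʰ].
Occurrence 2 (position 6): no conditioning environment matches → elsewhere allophone [t].
Occurrence 3 (position 8): no conditioning environment matches → elsewhere allophone [t].

[tʰ], [t], [t]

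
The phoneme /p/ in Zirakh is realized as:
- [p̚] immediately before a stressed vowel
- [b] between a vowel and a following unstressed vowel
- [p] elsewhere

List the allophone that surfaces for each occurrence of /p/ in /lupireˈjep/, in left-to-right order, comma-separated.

Occurrence 1 (position 3): between a vowel and a following unstressed vowel → [b].
Occurrence 2 (position 9): no conditioning environment matches → elsewhere allophone [p].

[b], [p]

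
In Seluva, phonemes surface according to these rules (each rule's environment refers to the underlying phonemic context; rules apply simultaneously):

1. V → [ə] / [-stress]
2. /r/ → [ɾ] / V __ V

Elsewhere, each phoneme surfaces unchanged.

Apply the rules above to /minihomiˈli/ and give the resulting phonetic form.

/m/ — not in any rule's target class → [m].
Rule 1 applies to /i/ (between /m/ and /n/: in an unstressed syllable) → [ə].
/n/ (between /i/ and /i/): no rule targets it → [n].
Rule 1 applies to /i/ (between /n/ and /h/: in an unstressed syllable) → [ə].
/h/ (between /i/ and /o/) is unaffected → [h].
/o/ meets the environment for rule 1 (in an unstressed syllable) → [ə].
/m/ (between /o/ and /i/) is unaffected → [m].
/i/ (between /m/ and /l/): in an unstressed syllable, so rule 1 applies → [ə].
/l/ (between /i/ and /i/): no rule targets it → [l].
/i/ (word-final) is in the target of rule 1 but the environment (in an unstressed syllable) is not met → [i].

[mənəhəməˈli]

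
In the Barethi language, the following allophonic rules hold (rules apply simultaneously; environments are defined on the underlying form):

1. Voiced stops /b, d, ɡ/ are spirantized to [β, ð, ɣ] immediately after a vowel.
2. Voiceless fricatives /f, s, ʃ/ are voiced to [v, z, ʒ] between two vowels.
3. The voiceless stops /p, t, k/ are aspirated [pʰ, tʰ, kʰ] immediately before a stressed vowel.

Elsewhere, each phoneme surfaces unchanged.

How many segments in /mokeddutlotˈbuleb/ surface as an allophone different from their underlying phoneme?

2

Segments that undergo a rule: /d/ → [ð] (rule 1); /b/ → [β] (rule 1).
All other segments surface unchanged.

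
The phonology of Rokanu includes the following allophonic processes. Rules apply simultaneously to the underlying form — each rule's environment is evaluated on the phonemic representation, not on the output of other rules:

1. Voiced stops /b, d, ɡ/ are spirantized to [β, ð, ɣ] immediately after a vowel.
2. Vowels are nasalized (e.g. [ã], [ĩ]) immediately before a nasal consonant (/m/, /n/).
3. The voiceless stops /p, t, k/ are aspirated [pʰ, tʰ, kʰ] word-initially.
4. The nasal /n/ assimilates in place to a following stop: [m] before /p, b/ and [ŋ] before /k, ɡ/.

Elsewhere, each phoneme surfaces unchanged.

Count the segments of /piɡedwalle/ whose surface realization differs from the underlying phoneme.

Segments that undergo a rule: /p/ → [pʰ] (rule 3); /ɡ/ → [ɣ] (rule 1); /d/ → [ð] (rule 1).
All other segments surface unchanged.

3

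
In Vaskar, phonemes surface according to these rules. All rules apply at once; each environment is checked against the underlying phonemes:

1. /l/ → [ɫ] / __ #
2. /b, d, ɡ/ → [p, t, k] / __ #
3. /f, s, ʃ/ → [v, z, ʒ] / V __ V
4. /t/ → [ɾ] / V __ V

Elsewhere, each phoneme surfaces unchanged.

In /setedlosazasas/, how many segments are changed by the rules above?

3

Segments that undergo a rule: /t/ → [ɾ] (rule 4); /s/ → [z] (rule 3); /s/ → [z] (rule 3).
All other segments surface unchanged.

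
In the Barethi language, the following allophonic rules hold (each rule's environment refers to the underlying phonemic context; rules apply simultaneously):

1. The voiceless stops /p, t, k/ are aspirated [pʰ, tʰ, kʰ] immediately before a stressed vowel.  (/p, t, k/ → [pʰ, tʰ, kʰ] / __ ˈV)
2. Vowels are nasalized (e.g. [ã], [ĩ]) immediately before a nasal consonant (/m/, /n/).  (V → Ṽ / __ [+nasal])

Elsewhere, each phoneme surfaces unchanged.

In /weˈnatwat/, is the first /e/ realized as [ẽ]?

Yes

/e/ (between /w/ and /n/): before a nasal consonant, so rule 2 applies → [ẽ].
The actual realization is [ẽ], which matches [ẽ].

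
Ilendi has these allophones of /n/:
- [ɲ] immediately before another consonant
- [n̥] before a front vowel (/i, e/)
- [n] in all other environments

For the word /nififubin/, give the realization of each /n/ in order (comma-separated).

[n̥], [n]

Occurrence 1 (position 1): before a front vowel (/i, e/) → [n̥].
Occurrence 2 (position 9): no conditioning environment matches → elsewhere allophone [n].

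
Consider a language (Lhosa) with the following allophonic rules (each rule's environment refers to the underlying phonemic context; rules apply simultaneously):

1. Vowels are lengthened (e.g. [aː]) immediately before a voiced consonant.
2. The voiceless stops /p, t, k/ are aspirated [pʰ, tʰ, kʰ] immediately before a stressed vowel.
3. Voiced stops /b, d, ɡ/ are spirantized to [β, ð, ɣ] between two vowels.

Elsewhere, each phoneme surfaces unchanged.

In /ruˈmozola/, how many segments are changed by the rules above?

3

Segments that undergo a rule: /u/ → [uː] (rule 1); /o/ → [oː] (rule 1); /o/ → [oː] (rule 1).
All other segments surface unchanged.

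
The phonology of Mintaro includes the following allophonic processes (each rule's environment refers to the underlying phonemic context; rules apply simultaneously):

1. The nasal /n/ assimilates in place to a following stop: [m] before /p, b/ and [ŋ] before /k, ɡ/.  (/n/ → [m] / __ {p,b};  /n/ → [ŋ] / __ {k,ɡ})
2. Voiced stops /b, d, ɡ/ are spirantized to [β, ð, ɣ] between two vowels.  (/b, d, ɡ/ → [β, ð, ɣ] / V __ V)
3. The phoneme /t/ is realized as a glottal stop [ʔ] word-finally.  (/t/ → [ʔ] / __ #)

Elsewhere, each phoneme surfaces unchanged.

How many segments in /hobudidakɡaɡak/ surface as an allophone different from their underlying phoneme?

4

Segments that undergo a rule: /b/ → [β] (rule 2); /d/ → [ð] (rule 2); /d/ → [ð] (rule 2); /ɡ/ → [ɣ] (rule 2).
All other segments surface unchanged.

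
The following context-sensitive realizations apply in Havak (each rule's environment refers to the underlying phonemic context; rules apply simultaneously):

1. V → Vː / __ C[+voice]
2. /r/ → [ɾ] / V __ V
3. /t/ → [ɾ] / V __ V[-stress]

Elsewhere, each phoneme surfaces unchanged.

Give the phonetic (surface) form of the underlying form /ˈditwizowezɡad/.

[ˈditwiːzoːweːzɡaːd]

/d/ — not in any rule's target class → [d].
/i/ (between /d/ and /t/) is in the target of rule 1 but the environment (before a voiced consonant) is not met → [i].
/t/ (between /i/ and /w/): rule 3 targets it, but not between a vowel and a following unstressed vowel → unchanged [t].
/w/ — not in any rule's target class → [w].
/i/ — between /w/ and /z/, before a voiced consonant — surfaces as [iː] (rule 1).
/z/ (between /i/ and /o/): no rule targets it → [z].
/o/ (between /z/ and /w/) occurs before a voiced consonant → [oː] by rule 1.
/w/ — not in any rule's target class → [w].
Rule 1 applies to /e/ (between /w/ and /z/: before a voiced consonant) → [eː].
/z/ (between /e/ and /ɡ/): no rule targets it → [z].
/ɡ/ — not in any rule's target class → [ɡ].
/a/ (between /ɡ/ and /d/) occurs before a voiced consonant → [aː] by rule 1.
/d/ stays [d].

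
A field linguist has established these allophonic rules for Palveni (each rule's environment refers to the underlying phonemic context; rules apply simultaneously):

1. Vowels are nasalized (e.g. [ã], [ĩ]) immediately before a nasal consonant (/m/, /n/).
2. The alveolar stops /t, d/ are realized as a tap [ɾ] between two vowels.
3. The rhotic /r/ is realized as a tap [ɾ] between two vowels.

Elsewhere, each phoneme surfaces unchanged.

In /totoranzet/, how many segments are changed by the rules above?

Segments that undergo a rule: /t/ → [ɾ] (rule 2); /r/ → [ɾ] (rule 3); /a/ → [ã] (rule 1).
All other segments surface unchanged.

3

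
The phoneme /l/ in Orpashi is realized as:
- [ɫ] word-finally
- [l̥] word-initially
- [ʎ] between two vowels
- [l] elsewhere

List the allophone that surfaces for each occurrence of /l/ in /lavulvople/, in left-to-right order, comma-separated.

Occurrence 1 (position 1): word-initially → [l̥].
Occurrence 2 (position 5): no conditioning environment matches → elsewhere allophone [l].
Occurrence 3 (position 9): no conditioning environment matches → elsewhere allophone [l].

[l̥], [l], [l]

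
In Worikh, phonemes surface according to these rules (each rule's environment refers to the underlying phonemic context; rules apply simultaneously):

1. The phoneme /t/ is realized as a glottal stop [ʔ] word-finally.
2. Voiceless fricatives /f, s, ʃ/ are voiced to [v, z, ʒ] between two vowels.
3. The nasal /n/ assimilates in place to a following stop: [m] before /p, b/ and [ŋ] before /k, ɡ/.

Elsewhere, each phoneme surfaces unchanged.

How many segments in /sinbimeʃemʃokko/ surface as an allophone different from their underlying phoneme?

Segments that undergo a rule: /n/ → [m] (rule 3); /ʃ/ → [ʒ] (rule 2).
All other segments surface unchanged.

2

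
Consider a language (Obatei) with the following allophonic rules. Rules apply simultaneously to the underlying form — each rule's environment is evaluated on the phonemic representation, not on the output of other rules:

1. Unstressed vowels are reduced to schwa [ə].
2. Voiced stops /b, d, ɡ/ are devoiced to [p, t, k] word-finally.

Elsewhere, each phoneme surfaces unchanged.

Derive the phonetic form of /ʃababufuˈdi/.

[ʃəbəbəfəˈdi]

/ʃ/ — not in any rule's target class → [ʃ].
/a/ (between /ʃ/ and /b/): in an unstressed syllable, so rule 1 applies → [ə].
/b/ (between /a/ and /a/) fails the environment for rule 2, so it stays [b].
/a/ — between /b/ and /b/, in an unstressed syllable — surfaces as [ə] (rule 1).
/b/ — between /a/ and /u/; rule 2 does not apply here → [b].
Rule 1 applies to /u/ (between /b/ and /f/: in an unstressed syllable) → [ə].
/f/ (between /u/ and /u/) is unaffected → [f].
/u/ (between /f/ and /d/): in an unstressed syllable, so rule 1 applies → [ə].
/d/ (between /u/ and /i/) is in the target of rule 2 but the environment (word-finally) is not met → [d].
/i/ — word-final; rule 1 does not apply here → [i].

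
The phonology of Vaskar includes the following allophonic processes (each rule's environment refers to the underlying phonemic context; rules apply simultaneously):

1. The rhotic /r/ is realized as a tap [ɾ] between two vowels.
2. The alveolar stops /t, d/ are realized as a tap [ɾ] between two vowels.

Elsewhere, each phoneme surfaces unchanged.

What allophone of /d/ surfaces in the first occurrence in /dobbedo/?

/d/ (word-initial): rule 2 targets it, but not between two vowels → unchanged [d].

[d]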